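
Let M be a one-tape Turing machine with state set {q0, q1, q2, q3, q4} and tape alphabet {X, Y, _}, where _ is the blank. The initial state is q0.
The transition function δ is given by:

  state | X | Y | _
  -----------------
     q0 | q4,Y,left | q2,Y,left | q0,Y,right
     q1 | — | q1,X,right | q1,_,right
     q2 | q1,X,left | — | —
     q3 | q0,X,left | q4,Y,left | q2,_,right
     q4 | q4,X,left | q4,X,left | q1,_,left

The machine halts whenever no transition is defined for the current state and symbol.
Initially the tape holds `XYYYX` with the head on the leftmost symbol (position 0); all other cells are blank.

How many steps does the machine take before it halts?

8

q0 | __[X]YYYX   read X → write Y, move left, go to q4
q4 | _[_]YYYYX   read _ → write _, move left, go to q1
q1 | [_]_YYYYX   read _ → write _, move right, go to q1
q1 | _[_]YYYYX   read _ → write _, move right, go to q1
q1 | __[Y]YYYX   read Y → write X, move right, go to q1
q1 | __X[Y]YYX   read Y → write X, move right, go to q1
q1 | __XX[Y]YX   read Y → write X, move right, go to q1
q1 | __XXX[Y]X   read Y → write X, move right, go to q1
q1 | __XXXX[X]
M halts after 8 transitions.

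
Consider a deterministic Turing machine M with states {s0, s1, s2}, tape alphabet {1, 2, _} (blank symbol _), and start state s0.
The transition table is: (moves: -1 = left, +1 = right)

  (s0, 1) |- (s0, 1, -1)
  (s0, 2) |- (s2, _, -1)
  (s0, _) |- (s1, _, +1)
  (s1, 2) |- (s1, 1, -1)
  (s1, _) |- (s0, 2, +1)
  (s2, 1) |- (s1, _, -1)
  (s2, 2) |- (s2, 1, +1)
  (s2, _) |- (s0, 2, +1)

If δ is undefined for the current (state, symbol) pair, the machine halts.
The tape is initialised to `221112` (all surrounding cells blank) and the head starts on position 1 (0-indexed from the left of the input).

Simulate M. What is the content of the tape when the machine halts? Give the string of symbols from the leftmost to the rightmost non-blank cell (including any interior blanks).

s0 | _2[2]1112   read 2 → write _, move -1, go to s2
s2 | _[2]_1112   read 2 → write 1, move +1, go to s2
s2 | _1[_]1112   read _ → write 2, move +1, go to s0
s0 | _12[1]112   read 1 → write 1, move -1, go to s0
s0 | _1[2]1112   read 2 → write _, move -1, go to s2
s2 | _[1]_1112   read 1 → write _, move -1, go to s1
s1 | [_]__1112   read _ → write 2, move +1, go to s0
s0 | 2[_]_1112   read _ → write _, move +1, go to s1
s1 | 2_[_]1112   read _ → write 2, move +1, go to s0
s0 | 2_2[1]112   read 1 → write 1, move -1, go to s0
s0 | 2_[2]1112   read 2 → write _, move -1, go to s2
s2 | 2[_]_1112   read _ → write 2, move +1, go to s0
s0 | 22[_]1112   read _ → write _, move +1, go to s1
s1 | 22_[1]112
The non-blank tape span at halt is 22_1112.

22_1112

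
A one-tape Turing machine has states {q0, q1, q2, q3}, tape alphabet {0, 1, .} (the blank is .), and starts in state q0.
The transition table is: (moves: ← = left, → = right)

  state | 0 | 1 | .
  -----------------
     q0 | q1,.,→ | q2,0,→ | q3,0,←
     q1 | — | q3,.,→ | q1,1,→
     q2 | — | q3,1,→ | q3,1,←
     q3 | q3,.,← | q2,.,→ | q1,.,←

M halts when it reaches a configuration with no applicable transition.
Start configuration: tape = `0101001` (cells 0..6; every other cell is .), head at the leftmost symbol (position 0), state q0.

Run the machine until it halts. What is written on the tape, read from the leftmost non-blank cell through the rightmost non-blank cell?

state=q0 head=0 tape=[0]101001   (q0,0)→(q1,.,→)
state=q1 head=1 tape=.[1]01001   (q1,1)→(q3,.,→)
state=q3 head=2 tape=..[0]1001   (q3,0)→(q3,.,←)
state=q3 head=1 tape=.[.].1001   (q3,.)→(q1,.,←)
state=q1 head=0 tape=[.]..1001   (q1,.)→(q1,1,→)
state=q1 head=1 tape=1[.].1001   (q1,.)→(q1,1,→)
state=q1 head=2 tape=11[.]1001   (q1,.)→(q1,1,→)
state=q1 head=3 tape=111[1]001   (q1,1)→(q3,.,→)
state=q3 head=4 tape=111.[0]01   (q3,0)→(q3,.,←)
state=q3 head=3 tape=111[.].01   (q3,.)→(q1,.,←)
state=q1 head=2 tape=11[1]..01   (q1,1)→(q3,.,→)
state=q3 head=3 tape=11.[.].01   (q3,.)→(q1,.,←)
state=q1 head=2 tape=11[.]..01   (q1,.)→(q1,1,→)
state=q1 head=3 tape=111[.].01   (q1,.)→(q1,1,→)
state=q1 head=4 tape=1111[.]01   (q1,.)→(q1,1,→)
state=q1 head=5 tape=11111[0]1
The non-blank tape span at halt is 1111101.

1111101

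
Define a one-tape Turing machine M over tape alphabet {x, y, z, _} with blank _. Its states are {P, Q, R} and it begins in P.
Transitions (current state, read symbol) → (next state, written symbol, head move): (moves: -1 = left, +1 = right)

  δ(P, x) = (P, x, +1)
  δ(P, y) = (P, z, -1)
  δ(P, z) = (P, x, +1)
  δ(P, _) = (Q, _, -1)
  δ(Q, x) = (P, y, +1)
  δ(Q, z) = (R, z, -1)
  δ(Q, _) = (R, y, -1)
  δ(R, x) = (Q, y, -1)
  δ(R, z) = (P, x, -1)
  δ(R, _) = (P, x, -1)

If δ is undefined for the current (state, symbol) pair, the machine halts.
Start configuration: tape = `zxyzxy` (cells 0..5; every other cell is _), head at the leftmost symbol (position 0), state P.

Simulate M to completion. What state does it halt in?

P | [z]xyzxy_   read z → write x, move +1, go to P
P | x[x]yzxy_   read x → write x, move +1, go to P
P | xx[y]zxy_   read y → write z, move -1, go to P
P | x[x]zzxy_   read x → write x, move +1, go to P
P | xx[z]zxy_   read z → write x, move +1, go to P
P | xxx[z]xy_   read z → write x, move +1, go to P
P | xxxx[x]y_   read x → write x, move +1, go to P
P | xxxxx[y]_   read y → write z, move -1, go to P
P | xxxx[x]z_   read x → write x, move +1, go to P
P | xxxxx[z]_   read z → write x, move +1, go to P
P | xxxxxx[_]   read _ → write _, move -1, go to Q
Q | xxxxx[x]_   read x → write y, move +1, go to P
P | xxxxxy[_]   read _ → write _, move -1, go to Q
Q | xxxxx[y]_
No transition is defined for (Q, y); M halts in state Q.

Q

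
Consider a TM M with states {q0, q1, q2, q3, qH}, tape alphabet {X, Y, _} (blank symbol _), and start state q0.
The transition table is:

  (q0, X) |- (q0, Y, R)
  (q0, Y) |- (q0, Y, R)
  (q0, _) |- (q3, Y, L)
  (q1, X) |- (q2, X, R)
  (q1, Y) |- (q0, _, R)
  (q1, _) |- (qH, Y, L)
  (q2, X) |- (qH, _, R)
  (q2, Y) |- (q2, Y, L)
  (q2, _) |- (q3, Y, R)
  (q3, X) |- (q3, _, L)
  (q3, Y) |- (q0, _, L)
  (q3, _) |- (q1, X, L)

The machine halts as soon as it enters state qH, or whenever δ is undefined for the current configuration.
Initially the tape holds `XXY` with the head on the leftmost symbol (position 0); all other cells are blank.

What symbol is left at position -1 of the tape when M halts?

state=q0 head=0 tape=____[X]XY_   (q0,X)→(q0,Y,R)
state=q0 head=1 tape=____Y[X]Y_   (q0,X)→(q0,Y,R)
state=q0 head=2 tape=____YY[Y]_   (q0,Y)→(q0,Y,R)
state=q0 head=3 tape=____YYY[_]   (q0,_)→(q3,Y,L)
state=q3 head=2 tape=____YY[Y]Y   (q3,Y)→(q0,_,L)
state=q0 head=1 tape=____Y[Y]_Y   (q0,Y)→(q0,Y,R)
state=q0 head=2 tape=____YY[_]Y   (q0,_)→(q3,Y,L)
state=q3 head=1 tape=____Y[Y]YY   (q3,Y)→(q0,_,L)
state=q0 head=0 tape=____[Y]_YY   (q0,Y)→(q0,Y,R)
state=q0 head=1 tape=____Y[_]YY   (q0,_)→(q3,Y,L)
state=q3 head=0 tape=____[Y]YYY   (q3,Y)→(q0,_,L)
state=q0 head=-1 tape=___[_]_YYY   (q0,_)→(q3,Y,L)
state=q3 head=-2 tape=__[_]Y_YYY   (q3,_)→(q1,X,L)
state=q1 head=-3 tape=_[_]XY_YYY   (q1,_)→(qH,Y,L)
state=qH head=-4 tape=[_]YXY_YYY
Cell -1 holds Y when M halts.

Y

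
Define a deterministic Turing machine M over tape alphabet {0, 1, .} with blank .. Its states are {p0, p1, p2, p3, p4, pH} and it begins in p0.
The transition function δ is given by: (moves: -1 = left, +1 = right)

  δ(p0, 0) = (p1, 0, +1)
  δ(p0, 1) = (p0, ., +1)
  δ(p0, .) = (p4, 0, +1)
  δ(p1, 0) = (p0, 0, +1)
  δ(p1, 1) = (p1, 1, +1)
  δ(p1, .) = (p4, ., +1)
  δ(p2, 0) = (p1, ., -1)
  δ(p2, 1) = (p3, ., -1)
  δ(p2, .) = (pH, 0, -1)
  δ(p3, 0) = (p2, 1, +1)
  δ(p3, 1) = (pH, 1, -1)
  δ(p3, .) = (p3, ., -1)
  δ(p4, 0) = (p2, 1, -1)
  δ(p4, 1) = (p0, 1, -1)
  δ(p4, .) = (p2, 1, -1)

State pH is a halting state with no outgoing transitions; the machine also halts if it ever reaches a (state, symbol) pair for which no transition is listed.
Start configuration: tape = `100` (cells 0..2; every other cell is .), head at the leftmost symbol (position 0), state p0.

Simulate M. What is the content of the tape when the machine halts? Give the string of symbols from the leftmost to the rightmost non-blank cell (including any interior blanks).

000101

state=p0 head=0 tape=[1]00....   (p0,1)→(p0,.,+1)
state=p0 head=1 tape=.[0]0....   (p0,0)→(p1,0,+1)
state=p1 head=2 tape=.0[0]....   (p1,0)→(p0,0,+1)
state=p0 head=3 tape=.00[.]...   (p0,.)→(p4,0,+1)
state=p4 head=4 tape=.000[.]..   (p4,.)→(p2,1,-1)
state=p2 head=3 tape=.00[0]1..   (p2,0)→(p1,.,-1)
state=p1 head=2 tape=.0[0].1..   (p1,0)→(p0,0,+1)
state=p0 head=3 tape=.00[.]1..   (p0,.)→(p4,0,+1)
state=p4 head=4 tape=.000[1]..   (p4,1)→(p0,1,-1)
state=p0 head=3 tape=.00[0]1..   (p0,0)→(p1,0,+1)
state=p1 head=4 tape=.000[1]..   (p1,1)→(p1,1,+1)
state=p1 head=5 tape=.0001[.].   (p1,.)→(p4,.,+1)
state=p4 head=6 tape=.0001.[.]   (p4,.)→(p2,1,-1)
state=p2 head=5 tape=.0001[.]1   (p2,.)→(pH,0,-1)
state=pH head=4 tape=.000[1]01
The non-blank tape span at halt is 000101.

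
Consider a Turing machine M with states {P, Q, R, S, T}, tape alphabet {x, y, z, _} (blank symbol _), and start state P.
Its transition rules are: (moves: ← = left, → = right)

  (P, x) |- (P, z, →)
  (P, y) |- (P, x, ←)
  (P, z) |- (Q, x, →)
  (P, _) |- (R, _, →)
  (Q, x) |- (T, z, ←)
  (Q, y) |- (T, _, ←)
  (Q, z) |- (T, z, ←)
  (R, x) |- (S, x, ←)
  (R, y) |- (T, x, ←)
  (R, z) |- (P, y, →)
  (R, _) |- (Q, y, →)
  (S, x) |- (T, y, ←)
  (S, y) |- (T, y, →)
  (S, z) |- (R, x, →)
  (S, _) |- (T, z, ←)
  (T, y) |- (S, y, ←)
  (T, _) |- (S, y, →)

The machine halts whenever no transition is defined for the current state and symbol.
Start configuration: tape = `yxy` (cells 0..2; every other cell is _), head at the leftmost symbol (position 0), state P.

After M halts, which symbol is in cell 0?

state=P head=0 tape=____[y]xy   (P,y)→(P,x,←)
state=P head=-1 tape=___[_]xxy   (P,_)→(R,_,→)
state=R head=0 tape=____[x]xy   (R,x)→(S,x,←)
state=S head=-1 tape=___[_]xxy   (S,_)→(T,z,←)
state=T head=-2 tape=__[_]zxxy   (T,_)→(S,y,→)
state=S head=-1 tape=__y[z]xxy   (S,z)→(R,x,→)
state=R head=0 tape=__yx[x]xy   (R,x)→(S,x,←)
state=S head=-1 tape=__y[x]xxy   (S,x)→(T,y,←)
state=T head=-2 tape=__[y]yxxy   (T,y)→(S,y,←)
state=S head=-3 tape=_[_]yyxxy   (S,_)→(T,z,←)
state=T head=-4 tape=[_]zyyxxy   (T,_)→(S,y,→)
state=S head=-3 tape=y[z]yyxxy   (S,z)→(R,x,→)
state=R head=-2 tape=yx[y]yxxy   (R,y)→(T,x,←)
state=T head=-3 tape=y[x]xyxxy
Cell 0 holds x when M halts.

x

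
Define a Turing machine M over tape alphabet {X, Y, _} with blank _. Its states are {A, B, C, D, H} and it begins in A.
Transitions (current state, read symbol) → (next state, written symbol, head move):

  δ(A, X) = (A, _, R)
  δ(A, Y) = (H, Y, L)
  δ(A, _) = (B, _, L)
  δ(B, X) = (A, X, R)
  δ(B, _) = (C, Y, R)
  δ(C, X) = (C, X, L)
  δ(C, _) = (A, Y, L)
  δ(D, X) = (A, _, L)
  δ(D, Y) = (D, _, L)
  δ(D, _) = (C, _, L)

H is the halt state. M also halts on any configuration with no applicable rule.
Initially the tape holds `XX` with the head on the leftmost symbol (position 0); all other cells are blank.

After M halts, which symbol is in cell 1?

Y

state=A head=0 tape=[X]X_   (A,X)→(A,_,R)
state=A head=1 tape=_[X]_   (A,X)→(A,_,R)
state=A head=2 tape=__[_]   (A,_)→(B,_,L)
state=B head=1 tape=_[_]_   (B,_)→(C,Y,R)
state=C head=2 tape=_Y[_]   (C,_)→(A,Y,L)
state=A head=1 tape=_[Y]Y   (A,Y)→(H,Y,L)
state=H head=0 tape=[_]YY
Cell 1 holds Y when M halts.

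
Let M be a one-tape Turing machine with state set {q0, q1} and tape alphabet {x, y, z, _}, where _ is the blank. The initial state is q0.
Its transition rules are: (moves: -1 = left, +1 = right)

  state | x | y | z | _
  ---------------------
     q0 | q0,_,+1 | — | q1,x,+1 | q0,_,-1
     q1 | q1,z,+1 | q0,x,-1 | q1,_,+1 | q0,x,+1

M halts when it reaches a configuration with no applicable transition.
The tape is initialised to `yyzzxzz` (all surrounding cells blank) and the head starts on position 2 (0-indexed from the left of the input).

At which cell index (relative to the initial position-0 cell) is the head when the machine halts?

state=q0 head=2 tape=yy[z]zxzz__   (q0,z)→(q1,x,+1)
state=q1 head=3 tape=yyx[z]xzz__   (q1,z)→(q1,_,+1)
state=q1 head=4 tape=yyx_[x]zz__   (q1,x)→(q1,z,+1)
state=q1 head=5 tape=yyx_z[z]z__   (q1,z)→(q1,_,+1)
state=q1 head=6 tape=yyx_z_[z]__   (q1,z)→(q1,_,+1)
state=q1 head=7 tape=yyx_z__[_]_   (q1,_)→(q0,x,+1)
state=q0 head=8 tape=yyx_z__x[_]   (q0,_)→(q0,_,-1)
state=q0 head=7 tape=yyx_z__[x]_   (q0,x)→(q0,_,+1)
state=q0 head=8 tape=yyx_z___[_]   (q0,_)→(q0,_,-1)
state=q0 head=7 tape=yyx_z__[_]_   (q0,_)→(q0,_,-1)
state=q0 head=6 tape=yyx_z_[_]__   (q0,_)→(q0,_,-1)
state=q0 head=5 tape=yyx_z[_]___   (q0,_)→(q0,_,-1)
state=q0 head=4 tape=yyx_[z]____   (q0,z)→(q1,x,+1)
state=q1 head=5 tape=yyx_x[_]___   (q1,_)→(q0,x,+1)
state=q0 head=6 tape=yyx_xx[_]__   (q0,_)→(q0,_,-1)
state=q0 head=5 tape=yyx_x[x]___   (q0,x)→(q0,_,+1)
state=q0 head=6 tape=yyx_x_[_]__   (q0,_)→(q0,_,-1)
state=q0 head=5 tape=yyx_x[_]___   (q0,_)→(q0,_,-1)
state=q0 head=4 tape=yyx_[x]____   (q0,x)→(q0,_,+1)
state=q0 head=5 tape=yyx__[_]___   (q0,_)→(q0,_,-1)
state=q0 head=4 tape=yyx_[_]____   (q0,_)→(q0,_,-1)
state=q0 head=3 tape=yyx[_]_____   (q0,_)→(q0,_,-1)
state=q0 head=2 tape=yy[x]______   (q0,x)→(q0,_,+1)
state=q0 head=3 tape=yy_[_]_____   (q0,_)→(q0,_,-1)
state=q0 head=2 tape=yy[_]______   (q0,_)→(q0,_,-1)
state=q0 head=1 tape=y[y]_______
At halt the head is at cell 1.

1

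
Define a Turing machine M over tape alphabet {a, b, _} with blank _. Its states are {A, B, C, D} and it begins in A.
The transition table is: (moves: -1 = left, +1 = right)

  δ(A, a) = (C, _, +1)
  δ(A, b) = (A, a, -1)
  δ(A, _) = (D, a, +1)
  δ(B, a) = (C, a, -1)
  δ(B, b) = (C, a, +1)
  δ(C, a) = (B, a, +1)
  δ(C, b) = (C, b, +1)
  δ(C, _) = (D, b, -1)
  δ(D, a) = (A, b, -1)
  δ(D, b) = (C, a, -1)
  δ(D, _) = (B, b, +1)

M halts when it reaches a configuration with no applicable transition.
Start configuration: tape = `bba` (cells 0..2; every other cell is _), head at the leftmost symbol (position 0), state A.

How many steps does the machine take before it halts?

7

state=A head=0 tape=_[b]ba_   (A,b)→(A,a,-1)
state=A head=-1 tape=[_]aba_   (A,_)→(D,a,+1)
state=D head=0 tape=a[a]ba_   (D,a)→(A,b,-1)
state=A head=-1 tape=[a]bba_   (A,a)→(C,_,+1)
state=C head=0 tape=_[b]ba_   (C,b)→(C,b,+1)
state=C head=1 tape=_b[b]a_   (C,b)→(C,b,+1)
state=C head=2 tape=_bb[a]_   (C,a)→(B,a,+1)
state=B head=3 tape=_bba[_]
M halts after 7 transitions.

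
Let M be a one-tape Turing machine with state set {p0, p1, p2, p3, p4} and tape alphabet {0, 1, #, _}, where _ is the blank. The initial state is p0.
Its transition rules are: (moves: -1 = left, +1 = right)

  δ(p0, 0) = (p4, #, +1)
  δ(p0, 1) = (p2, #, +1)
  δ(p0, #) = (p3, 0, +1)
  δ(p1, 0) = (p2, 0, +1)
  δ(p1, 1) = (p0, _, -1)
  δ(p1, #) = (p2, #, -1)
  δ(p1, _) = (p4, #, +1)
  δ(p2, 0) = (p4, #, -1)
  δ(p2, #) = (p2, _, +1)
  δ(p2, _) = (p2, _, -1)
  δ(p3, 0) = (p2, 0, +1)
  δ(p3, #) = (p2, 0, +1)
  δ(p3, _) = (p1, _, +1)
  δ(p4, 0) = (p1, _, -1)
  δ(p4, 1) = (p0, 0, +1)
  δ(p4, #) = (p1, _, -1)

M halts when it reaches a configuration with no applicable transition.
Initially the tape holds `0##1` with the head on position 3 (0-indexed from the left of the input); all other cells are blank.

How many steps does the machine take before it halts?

state=p0 head=3 tape=_0##[1]_   (p0,1)→(p2,#,+1)
state=p2 head=4 tape=_0###[_]   (p2,_)→(p2,_,-1)
state=p2 head=3 tape=_0##[#]_   (p2,#)→(p2,_,+1)
state=p2 head=4 tape=_0##_[_]   (p2,_)→(p2,_,-1)
state=p2 head=3 tape=_0##[_]_   (p2,_)→(p2,_,-1)
state=p2 head=2 tape=_0#[#]__   (p2,#)→(p2,_,+1)
state=p2 head=3 tape=_0#_[_]_   (p2,_)→(p2,_,-1)
state=p2 head=2 tape=_0#[_]__   (p2,_)→(p2,_,-1)
state=p2 head=1 tape=_0[#]___   (p2,#)→(p2,_,+1)
state=p2 head=2 tape=_0_[_]__   (p2,_)→(p2,_,-1)
state=p2 head=1 tape=_0[_]___   (p2,_)→(p2,_,-1)
state=p2 head=0 tape=_[0]____   (p2,0)→(p4,#,-1)
state=p4 head=-1 tape=[_]#____
M halts after 12 transitions.

12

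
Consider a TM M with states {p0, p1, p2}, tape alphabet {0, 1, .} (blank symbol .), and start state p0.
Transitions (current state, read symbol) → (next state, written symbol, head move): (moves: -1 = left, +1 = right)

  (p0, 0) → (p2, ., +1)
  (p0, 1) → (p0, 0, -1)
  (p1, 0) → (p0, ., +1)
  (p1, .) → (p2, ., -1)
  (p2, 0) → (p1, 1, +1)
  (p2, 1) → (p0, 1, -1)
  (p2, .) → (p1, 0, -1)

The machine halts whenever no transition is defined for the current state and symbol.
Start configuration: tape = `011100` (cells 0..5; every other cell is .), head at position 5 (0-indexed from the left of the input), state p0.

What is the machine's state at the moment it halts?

p0

state=p0 head=5 tape=01110[0].   (p0,0)→(p2,.,+1)
state=p2 head=6 tape=01110.[.]   (p2,.)→(p1,0,-1)
state=p1 head=5 tape=01110[.]0   (p1,.)→(p2,.,-1)
state=p2 head=4 tape=0111[0].0   (p2,0)→(p1,1,+1)
state=p1 head=5 tape=01111[.]0   (p1,.)→(p2,.,-1)
state=p2 head=4 tape=0111[1].0   (p2,1)→(p0,1,-1)
state=p0 head=3 tape=011[1]1.0   (p0,1)→(p0,0,-1)
state=p0 head=2 tape=01[1]01.0   (p0,1)→(p0,0,-1)
state=p0 head=1 tape=0[1]001.0   (p0,1)→(p0,0,-1)
state=p0 head=0 tape=[0]0001.0   (p0,0)→(p2,.,+1)
state=p2 head=1 tape=.[0]001.0   (p2,0)→(p1,1,+1)
state=p1 head=2 tape=.1[0]01.0   (p1,0)→(p0,.,+1)
state=p0 head=3 tape=.1.[0]1.0   (p0,0)→(p2,.,+1)
state=p2 head=4 tape=.1..[1].0   (p2,1)→(p0,1,-1)
state=p0 head=3 tape=.1.[.]1.0
No transition is defined for (p0, .); M halts in state p0.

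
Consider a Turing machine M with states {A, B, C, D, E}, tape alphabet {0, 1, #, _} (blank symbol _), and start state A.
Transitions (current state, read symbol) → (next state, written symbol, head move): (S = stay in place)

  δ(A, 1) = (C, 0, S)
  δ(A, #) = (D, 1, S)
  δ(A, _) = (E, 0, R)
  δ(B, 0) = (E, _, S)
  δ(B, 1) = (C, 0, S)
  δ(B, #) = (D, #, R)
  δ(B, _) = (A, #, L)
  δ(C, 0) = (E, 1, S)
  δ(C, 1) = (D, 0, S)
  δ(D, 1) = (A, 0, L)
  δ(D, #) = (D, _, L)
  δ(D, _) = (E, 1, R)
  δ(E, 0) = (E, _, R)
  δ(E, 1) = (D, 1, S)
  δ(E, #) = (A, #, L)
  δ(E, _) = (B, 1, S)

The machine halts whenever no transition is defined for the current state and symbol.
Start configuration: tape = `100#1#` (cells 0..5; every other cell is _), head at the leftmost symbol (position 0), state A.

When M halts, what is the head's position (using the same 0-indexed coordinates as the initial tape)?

state=A head=0 tape=_[1]00#1#   (A,1)→(C,0,S)
state=C head=0 tape=_[0]00#1#   (C,0)→(E,1,S)
state=E head=0 tape=_[1]00#1#   (E,1)→(D,1,S)
state=D head=0 tape=_[1]00#1#   (D,1)→(A,0,L)
state=A head=-1 tape=[_]000#1#   (A,_)→(E,0,R)
state=E head=0 tape=0[0]00#1#   (E,0)→(E,_,R)
state=E head=1 tape=0_[0]0#1#   (E,0)→(E,_,R)
state=E head=2 tape=0__[0]#1#   (E,0)→(E,_,R)
state=E head=3 tape=0___[#]1#   (E,#)→(A,#,L)
state=A head=2 tape=0__[_]#1#   (A,_)→(E,0,R)
state=E head=3 tape=0__0[#]1#   (E,#)→(A,#,L)
state=A head=2 tape=0__[0]#1#
At halt the head is at cell 2.

2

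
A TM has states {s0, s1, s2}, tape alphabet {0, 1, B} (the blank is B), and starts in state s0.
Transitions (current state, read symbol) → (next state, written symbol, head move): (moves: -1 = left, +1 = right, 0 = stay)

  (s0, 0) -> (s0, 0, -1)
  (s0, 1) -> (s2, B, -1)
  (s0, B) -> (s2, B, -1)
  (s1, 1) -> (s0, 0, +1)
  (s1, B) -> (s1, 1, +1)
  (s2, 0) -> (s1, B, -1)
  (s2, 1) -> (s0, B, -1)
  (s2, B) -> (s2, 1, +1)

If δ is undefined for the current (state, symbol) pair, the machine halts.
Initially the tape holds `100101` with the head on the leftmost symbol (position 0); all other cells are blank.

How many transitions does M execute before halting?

14

state=s0 head=0 tape=BB[1]00101   (s0,1)→(s2,B,-1)
state=s2 head=-1 tape=B[B]B00101   (s2,B)→(s2,1,+1)
state=s2 head=0 tape=B1[B]00101   (s2,B)→(s2,1,+1)
state=s2 head=1 tape=B11[0]0101   (s2,0)→(s1,B,-1)
state=s1 head=0 tape=B1[1]B0101   (s1,1)→(s0,0,+1)
state=s0 head=1 tape=B10[B]0101   (s0,B)→(s2,B,-1)
state=s2 head=0 tape=B1[0]B0101   (s2,0)→(s1,B,-1)
state=s1 head=-1 tape=B[1]BB0101   (s1,1)→(s0,0,+1)
state=s0 head=0 tape=B0[B]B0101   (s0,B)→(s2,B,-1)
state=s2 head=-1 tape=B[0]BB0101   (s2,0)→(s1,B,-1)
state=s1 head=-2 tape=[B]BBB0101   (s1,B)→(s1,1,+1)
state=s1 head=-1 tape=1[B]BB0101   (s1,B)→(s1,1,+1)
state=s1 head=0 tape=11[B]B0101   (s1,B)→(s1,1,+1)
state=s1 head=1 tape=111[B]0101   (s1,B)→(s1,1,+1)
state=s1 head=2 tape=1111[0]101
M halts after 14 transitions.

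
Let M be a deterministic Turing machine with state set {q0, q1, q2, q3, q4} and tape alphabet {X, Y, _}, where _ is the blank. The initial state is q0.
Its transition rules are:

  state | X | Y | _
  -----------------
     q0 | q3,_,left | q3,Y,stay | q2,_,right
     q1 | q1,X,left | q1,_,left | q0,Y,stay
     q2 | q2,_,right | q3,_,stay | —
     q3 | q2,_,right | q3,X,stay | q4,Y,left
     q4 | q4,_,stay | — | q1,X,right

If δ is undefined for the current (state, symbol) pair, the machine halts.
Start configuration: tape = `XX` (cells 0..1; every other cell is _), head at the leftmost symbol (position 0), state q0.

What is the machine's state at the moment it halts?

state=q0 head=0 tape=___[X]X   (q0,X)→(q3,_,left)
state=q3 head=-1 tape=__[_]_X   (q3,_)→(q4,Y,left)
state=q4 head=-2 tape=_[_]Y_X   (q4,_)→(q1,X,right)
state=q1 head=-1 tape=_X[Y]_X   (q1,Y)→(q1,_,left)
state=q1 head=-2 tape=_[X]__X   (q1,X)→(q1,X,left)
state=q1 head=-3 tape=[_]X__X   (q1,_)→(q0,Y,stay)
state=q0 head=-3 tape=[Y]X__X   (q0,Y)→(q3,Y,stay)
state=q3 head=-3 tape=[Y]X__X   (q3,Y)→(q3,X,stay)
state=q3 head=-3 tape=[X]X__X   (q3,X)→(q2,_,right)
state=q2 head=-2 tape=_[X]__X   (q2,X)→(q2,_,right)
state=q2 head=-1 tape=__[_]_X
No transition is defined for (q2, _); M halts in state q2.

q2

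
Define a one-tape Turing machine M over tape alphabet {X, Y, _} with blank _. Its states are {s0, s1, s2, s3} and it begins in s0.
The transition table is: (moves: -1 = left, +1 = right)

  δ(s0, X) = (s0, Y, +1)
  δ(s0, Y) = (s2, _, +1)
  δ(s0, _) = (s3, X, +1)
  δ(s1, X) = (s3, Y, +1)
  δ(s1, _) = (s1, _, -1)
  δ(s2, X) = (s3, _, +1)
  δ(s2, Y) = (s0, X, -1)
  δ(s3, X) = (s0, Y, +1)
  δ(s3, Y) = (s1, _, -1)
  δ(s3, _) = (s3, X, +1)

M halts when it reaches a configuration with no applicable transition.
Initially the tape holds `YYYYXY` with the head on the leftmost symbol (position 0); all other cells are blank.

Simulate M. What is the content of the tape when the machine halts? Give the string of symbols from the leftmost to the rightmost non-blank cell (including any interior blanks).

state=s0 head=0 tape=[Y]YYYXY_   (s0,Y)→(s2,_,+1)
state=s2 head=1 tape=_[Y]YYXY_   (s2,Y)→(s0,X,-1)
state=s0 head=0 tape=[_]XYYXY_   (s0,_)→(s3,X,+1)
state=s3 head=1 tape=X[X]YYXY_   (s3,X)→(s0,Y,+1)
state=s0 head=2 tape=XY[Y]YXY_   (s0,Y)→(s2,_,+1)
state=s2 head=3 tape=XY_[Y]XY_   (s2,Y)→(s0,X,-1)
state=s0 head=2 tape=XY[_]XXY_   (s0,_)→(s3,X,+1)
state=s3 head=3 tape=XYX[X]XY_   (s3,X)→(s0,Y,+1)
state=s0 head=4 tape=XYXY[X]Y_   (s0,X)→(s0,Y,+1)
state=s0 head=5 tape=XYXYY[Y]_   (s0,Y)→(s2,_,+1)
state=s2 head=6 tape=XYXYY_[_]
The non-blank tape span at halt is XYXYY.

XYXYY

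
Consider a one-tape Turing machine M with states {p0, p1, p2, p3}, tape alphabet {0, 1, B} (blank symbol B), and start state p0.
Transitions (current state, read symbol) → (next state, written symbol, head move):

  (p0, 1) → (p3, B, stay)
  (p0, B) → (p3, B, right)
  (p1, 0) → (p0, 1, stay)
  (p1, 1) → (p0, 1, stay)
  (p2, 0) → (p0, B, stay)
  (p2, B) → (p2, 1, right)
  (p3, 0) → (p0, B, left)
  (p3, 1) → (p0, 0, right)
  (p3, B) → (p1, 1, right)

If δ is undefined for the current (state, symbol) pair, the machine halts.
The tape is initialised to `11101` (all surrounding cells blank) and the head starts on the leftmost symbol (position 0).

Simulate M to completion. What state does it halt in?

state=p0 head=0 tape=[1]1101B   (p0,1)→(p3,B,stay)
state=p3 head=0 tape=[B]1101B   (p3,B)→(p1,1,right)
state=p1 head=1 tape=1[1]101B   (p1,1)→(p0,1,stay)
state=p0 head=1 tape=1[1]101B   (p0,1)→(p3,B,stay)
state=p3 head=1 tape=1[B]101B   (p3,B)→(p1,1,right)
state=p1 head=2 tape=11[1]01B   (p1,1)→(p0,1,stay)
state=p0 head=2 tape=11[1]01B   (p0,1)→(p3,B,stay)
state=p3 head=2 tape=11[B]01B   (p3,B)→(p1,1,right)
state=p1 head=3 tape=111[0]1B   (p1,0)→(p0,1,stay)
state=p0 head=3 tape=111[1]1B   (p0,1)→(p3,B,stay)
state=p3 head=3 tape=111[B]1B   (p3,B)→(p1,1,right)
state=p1 head=4 tape=1111[1]B   (p1,1)→(p0,1,stay)
state=p0 head=4 tape=1111[1]B   (p0,1)→(p3,B,stay)
state=p3 head=4 tape=1111[B]B   (p3,B)→(p1,1,right)
state=p1 head=5 tape=11111[B]
No transition is defined for (p1, B); M halts in state p1.

p1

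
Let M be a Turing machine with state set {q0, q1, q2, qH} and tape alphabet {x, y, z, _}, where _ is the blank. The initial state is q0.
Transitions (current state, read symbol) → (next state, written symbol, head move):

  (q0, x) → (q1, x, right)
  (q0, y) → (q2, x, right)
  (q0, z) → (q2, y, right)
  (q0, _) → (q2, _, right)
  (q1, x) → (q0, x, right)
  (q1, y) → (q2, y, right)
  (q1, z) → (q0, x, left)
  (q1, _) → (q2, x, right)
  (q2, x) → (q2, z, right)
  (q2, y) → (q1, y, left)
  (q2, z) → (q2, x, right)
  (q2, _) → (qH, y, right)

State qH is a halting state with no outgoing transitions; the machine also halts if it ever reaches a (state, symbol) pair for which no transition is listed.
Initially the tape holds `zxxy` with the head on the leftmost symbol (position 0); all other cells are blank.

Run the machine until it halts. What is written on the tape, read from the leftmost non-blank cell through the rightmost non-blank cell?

yxxxy

q0 | [z]xxy__   read z → write y, move right, go to q2
q2 | y[x]xy__   read x → write z, move right, go to q2
q2 | yz[x]y__   read x → write z, move right, go to q2
q2 | yzz[y]__   read y → write y, move left, go to q1
q1 | yz[z]y__   read z → write x, move left, go to q0
q0 | y[z]xy__   read z → write y, move right, go to q2
q2 | yy[x]y__   read x → write z, move right, go to q2
q2 | yyz[y]__   read y → write y, move left, go to q1
q1 | yy[z]y__   read z → write x, move left, go to q0
q0 | y[y]xy__   read y → write x, move right, go to q2
q2 | yx[x]y__   read x → write z, move right, go to q2
q2 | yxz[y]__   read y → write y, move left, go to q1
q1 | yx[z]y__   read z → write x, move left, go to q0
q0 | y[x]xy__   read x → write x, move right, go to q1
q1 | yx[x]y__   read x → write x, move right, go to q0
q0 | yxx[y]__   read y → write x, move right, go to q2
q2 | yxxx[_]_   read _ → write y, move right, go to qH
qH | yxxxy[_]
The non-blank tape span at halt is yxxxy.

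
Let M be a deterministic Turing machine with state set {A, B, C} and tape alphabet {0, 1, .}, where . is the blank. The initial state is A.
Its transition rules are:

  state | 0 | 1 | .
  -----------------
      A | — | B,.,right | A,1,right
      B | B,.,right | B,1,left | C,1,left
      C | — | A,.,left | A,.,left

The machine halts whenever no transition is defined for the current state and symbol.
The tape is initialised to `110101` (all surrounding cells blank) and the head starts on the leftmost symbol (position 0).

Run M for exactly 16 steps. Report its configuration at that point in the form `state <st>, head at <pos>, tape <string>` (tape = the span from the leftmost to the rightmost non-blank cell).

state B, head at 0, tape 11.110101

A | ...[1]10101   read 1 → write ., move right, go to B
B | ....[1]0101   read 1 → write 1, move left, go to B
B | ...[.]10101   read . → write 1, move left, go to C
C | ..[.]110101   read . → write ., move left, go to A
A | .[.].110101   read . → write 1, move right, go to A
A | .1[.]110101   read . → write 1, move right, go to A
A | .11[1]10101   read 1 → write ., move right, go to B
B | .11.[1]0101   read 1 → write 1, move left, go to B
B | .11[.]10101   read . → write 1, move left, go to C
C | .1[1]110101   read 1 → write ., move left, go to A
A | .[1].110101   read 1 → write ., move right, go to B
B | ..[.]110101   read . → write 1, move left, go to C
C | .[.]1110101   read . → write ., move left, go to A
A | [.].1110101   read . → write 1, move right, go to A
A | 1[.]1110101   read . → write 1, move right, go to A
A | 11[1]110101   read 1 → write ., move right, go to B
B | 11.[1]10101
After 16 steps: state B, head at 0, tape 11.110101.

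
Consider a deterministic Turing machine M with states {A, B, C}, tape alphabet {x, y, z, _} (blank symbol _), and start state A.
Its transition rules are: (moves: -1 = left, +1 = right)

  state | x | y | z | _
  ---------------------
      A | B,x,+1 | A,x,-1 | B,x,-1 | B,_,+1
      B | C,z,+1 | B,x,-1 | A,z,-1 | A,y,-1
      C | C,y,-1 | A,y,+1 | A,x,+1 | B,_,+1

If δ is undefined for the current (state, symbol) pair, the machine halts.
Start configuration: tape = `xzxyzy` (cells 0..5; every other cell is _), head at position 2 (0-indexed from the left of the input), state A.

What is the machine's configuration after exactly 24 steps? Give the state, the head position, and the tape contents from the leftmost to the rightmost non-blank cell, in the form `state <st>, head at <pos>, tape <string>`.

state C, head at 6, tape xzxzxzyx

state=A head=2 tape=xz[x]yzy__   (A,x)→(B,x,+1)
state=B head=3 tape=xzx[y]zy__   (B,y)→(B,x,-1)
state=B head=2 tape=xz[x]xzy__   (B,x)→(C,z,+1)
state=C head=3 tape=xzz[x]zy__   (C,x)→(C,y,-1)
state=C head=2 tape=xz[z]yzy__   (C,z)→(A,x,+1)
state=A head=3 tape=xzx[y]zy__   (A,y)→(A,x,-1)
state=A head=2 tape=xz[x]xzy__   (A,x)→(B,x,+1)
state=B head=3 tape=xzx[x]zy__   (B,x)→(C,z,+1)
state=C head=4 tape=xzxz[z]y__   (C,z)→(A,x,+1)
state=A head=5 tape=xzxzx[y]__   (A,y)→(A,x,-1)
state=A head=4 tape=xzxz[x]x__   (A,x)→(B,x,+1)
state=B head=5 tape=xzxzx[x]__   (B,x)→(C,z,+1)
state=C head=6 tape=xzxzxz[_]_   (C,_)→(B,_,+1)
state=B head=7 tape=xzxzxz_[_]   (B,_)→(A,y,-1)
state=A head=6 tape=xzxzxz[_]y   (A,_)→(B,_,+1)
state=B head=7 tape=xzxzxz_[y]   (B,y)→(B,x,-1)
state=B head=6 tape=xzxzxz[_]x   (B,_)→(A,y,-1)
state=A head=5 tape=xzxzx[z]yx   (A,z)→(B,x,-1)
state=B head=4 tape=xzxz[x]xyx   (B,x)→(C,z,+1)
state=C head=5 tape=xzxzz[x]yx   (C,x)→(C,y,-1)
state=C head=4 tape=xzxz[z]yyx   (C,z)→(A,x,+1)
state=A head=5 tape=xzxzx[y]yx   (A,y)→(A,x,-1)
state=A head=4 tape=xzxz[x]xyx   (A,x)→(B,x,+1)
state=B head=5 tape=xzxzx[x]yx   (B,x)→(C,z,+1)
state=C head=6 tape=xzxzxz[y]x
After 24 steps: state C, head at 6, tape xzxzxzyx.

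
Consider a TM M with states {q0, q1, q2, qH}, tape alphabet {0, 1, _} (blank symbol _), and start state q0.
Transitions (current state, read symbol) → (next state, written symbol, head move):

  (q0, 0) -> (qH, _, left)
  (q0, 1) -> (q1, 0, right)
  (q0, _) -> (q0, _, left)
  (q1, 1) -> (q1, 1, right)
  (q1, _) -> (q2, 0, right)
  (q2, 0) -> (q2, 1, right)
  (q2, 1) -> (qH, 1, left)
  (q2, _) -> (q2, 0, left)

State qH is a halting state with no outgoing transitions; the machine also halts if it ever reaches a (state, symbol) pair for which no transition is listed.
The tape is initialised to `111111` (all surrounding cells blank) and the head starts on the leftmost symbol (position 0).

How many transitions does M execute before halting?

state=q0 head=0 tape=[1]11111___   (q0,1)→(q1,0,right)
state=q1 head=1 tape=0[1]1111___   (q1,1)→(q1,1,right)
state=q1 head=2 tape=01[1]111___   (q1,1)→(q1,1,right)
state=q1 head=3 tape=011[1]11___   (q1,1)→(q1,1,right)
state=q1 head=4 tape=0111[1]1___   (q1,1)→(q1,1,right)
state=q1 head=5 tape=01111[1]___   (q1,1)→(q1,1,right)
state=q1 head=6 tape=011111[_]__   (q1,_)→(q2,0,right)
state=q2 head=7 tape=0111110[_]_   (q2,_)→(q2,0,left)
state=q2 head=6 tape=011111[0]0_   (q2,0)→(q2,1,right)
state=q2 head=7 tape=0111111[0]_   (q2,0)→(q2,1,right)
state=q2 head=8 tape=01111111[_]   (q2,_)→(q2,0,left)
state=q2 head=7 tape=0111111[1]0   (q2,1)→(qH,1,left)
state=qH head=6 tape=011111[1]10
M halts after 12 transitions.

12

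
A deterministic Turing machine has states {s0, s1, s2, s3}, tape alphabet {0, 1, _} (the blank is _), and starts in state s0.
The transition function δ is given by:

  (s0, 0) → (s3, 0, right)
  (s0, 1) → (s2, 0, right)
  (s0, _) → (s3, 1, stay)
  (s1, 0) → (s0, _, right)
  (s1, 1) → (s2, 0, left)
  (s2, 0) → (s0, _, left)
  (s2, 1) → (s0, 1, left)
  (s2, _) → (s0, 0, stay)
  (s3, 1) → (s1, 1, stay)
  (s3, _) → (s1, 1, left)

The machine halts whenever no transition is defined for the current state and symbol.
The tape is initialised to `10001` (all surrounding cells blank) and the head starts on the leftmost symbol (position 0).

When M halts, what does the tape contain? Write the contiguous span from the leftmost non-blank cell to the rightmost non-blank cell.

state=s0 head=0 tape=[1]0001   (s0,1)→(s2,0,right)
state=s2 head=1 tape=0[0]001   (s2,0)→(s0,_,left)
state=s0 head=0 tape=[0]_001   (s0,0)→(s3,0,right)
state=s3 head=1 tape=0[_]001   (s3,_)→(s1,1,left)
state=s1 head=0 tape=[0]1001   (s1,0)→(s0,_,right)
state=s0 head=1 tape=_[1]001   (s0,1)→(s2,0,right)
state=s2 head=2 tape=_0[0]01   (s2,0)→(s0,_,left)
state=s0 head=1 tape=_[0]_01   (s0,0)→(s3,0,right)
state=s3 head=2 tape=_0[_]01   (s3,_)→(s1,1,left)
state=s1 head=1 tape=_[0]101   (s1,0)→(s0,_,right)
state=s0 head=2 tape=__[1]01   (s0,1)→(s2,0,right)
state=s2 head=3 tape=__0[0]1   (s2,0)→(s0,_,left)
state=s0 head=2 tape=__[0]_1   (s0,0)→(s3,0,right)
state=s3 head=3 tape=__0[_]1   (s3,_)→(s1,1,left)
state=s1 head=2 tape=__[0]11   (s1,0)→(s0,_,right)
state=s0 head=3 tape=___[1]1   (s0,1)→(s2,0,right)
state=s2 head=4 tape=___0[1]   (s2,1)→(s0,1,left)
state=s0 head=3 tape=___[0]1   (s0,0)→(s3,0,right)
state=s3 head=4 tape=___0[1]   (s3,1)→(s1,1,stay)
state=s1 head=4 tape=___0[1]   (s1,1)→(s2,0,left)
state=s2 head=3 tape=___[0]0   (s2,0)→(s0,_,left)
state=s0 head=2 tape=__[_]_0   (s0,_)→(s3,1,stay)
state=s3 head=2 tape=__[1]_0   (s3,1)→(s1,1,stay)
state=s1 head=2 tape=__[1]_0   (s1,1)→(s2,0,left)
state=s2 head=1 tape=_[_]0_0   (s2,_)→(s0,0,stay)
state=s0 head=1 tape=_[0]0_0   (s0,0)→(s3,0,right)
state=s3 head=2 tape=_0[0]_0
The non-blank tape span at halt is 00_0.

00_0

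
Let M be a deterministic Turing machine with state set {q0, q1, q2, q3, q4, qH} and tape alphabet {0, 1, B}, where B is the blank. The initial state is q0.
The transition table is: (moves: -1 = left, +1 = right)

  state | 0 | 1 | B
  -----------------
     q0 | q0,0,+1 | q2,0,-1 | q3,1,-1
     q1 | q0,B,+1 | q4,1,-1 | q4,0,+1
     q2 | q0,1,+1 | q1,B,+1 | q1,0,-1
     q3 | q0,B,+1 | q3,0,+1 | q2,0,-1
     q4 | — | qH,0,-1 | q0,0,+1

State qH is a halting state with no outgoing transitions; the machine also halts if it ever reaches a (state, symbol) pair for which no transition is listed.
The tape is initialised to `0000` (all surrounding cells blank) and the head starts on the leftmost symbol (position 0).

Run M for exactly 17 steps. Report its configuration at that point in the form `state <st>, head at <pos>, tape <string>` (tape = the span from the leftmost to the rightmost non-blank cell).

q0 | [0]000BB   read 0 → write 0, move +1, go to q0
q0 | 0[0]00BB   read 0 → write 0, move +1, go to q0
q0 | 00[0]0BB   read 0 → write 0, move +1, go to q0
q0 | 000[0]BB   read 0 → write 0, move +1, go to q0
q0 | 0000[B]B   read B → write 1, move -1, go to q3
q3 | 000[0]1B   read 0 → write B, move +1, go to q0
q0 | 000B[1]B   read 1 → write 0, move -1, go to q2
q2 | 000[B]0B   read B → write 0, move -1, go to q1
q1 | 00[0]00B   read 0 → write B, move +1, go to q0
q0 | 00B[0]0B   read 0 → write 0, move +1, go to q0
q0 | 00B0[0]B   read 0 → write 0, move +1, go to q0
q0 | 00B00[B]   read B → write 1, move -1, go to q3
q3 | 00B0[0]1   read 0 → write B, move +1, go to q0
q0 | 00B0B[1]   read 1 → write 0, move -1, go to q2
q2 | 00B0[B]0   read B → write 0, move -1, go to q1
q1 | 00B[0]00   read 0 → write B, move +1, go to q0
q0 | 00BB[0]0   read 0 → write 0, move +1, go to q0
q0 | 00BB0[0]
After 17 steps: state q0, head at 5, tape 00BB00.

state q0, head at 5, tape 00BB00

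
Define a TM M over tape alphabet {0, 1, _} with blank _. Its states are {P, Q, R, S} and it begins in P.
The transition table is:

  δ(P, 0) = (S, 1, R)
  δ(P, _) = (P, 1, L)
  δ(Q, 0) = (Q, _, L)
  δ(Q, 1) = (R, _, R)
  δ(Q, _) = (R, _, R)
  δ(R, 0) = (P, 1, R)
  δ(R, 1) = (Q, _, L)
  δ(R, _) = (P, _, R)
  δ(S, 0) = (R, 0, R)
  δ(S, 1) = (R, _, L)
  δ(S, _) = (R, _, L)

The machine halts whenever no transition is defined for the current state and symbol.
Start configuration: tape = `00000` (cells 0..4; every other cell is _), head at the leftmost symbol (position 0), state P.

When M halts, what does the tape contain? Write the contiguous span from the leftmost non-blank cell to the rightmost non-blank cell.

1011111

P | [0]0000__   read 0 → write 1, move R, go to S
S | 1[0]000__   read 0 → write 0, move R, go to R
R | 10[0]00__   read 0 → write 1, move R, go to P
P | 101[0]0__   read 0 → write 1, move R, go to S
S | 1011[0]__   read 0 → write 0, move R, go to R
R | 10110[_]_   read _ → write _, move R, go to P
P | 10110_[_]   read _ → write 1, move L, go to P
P | 10110[_]1   read _ → write 1, move L, go to P
P | 1011[0]11   read 0 → write 1, move R, go to S
S | 10111[1]1   read 1 → write _, move L, go to R
R | 1011[1]_1   read 1 → write _, move L, go to Q
Q | 101[1]__1   read 1 → write _, move R, go to R
R | 101_[_]_1   read _ → write _, move R, go to P
P | 101__[_]1   read _ → write 1, move L, go to P
P | 101_[_]11   read _ → write 1, move L, go to P
P | 101[_]111   read _ → write 1, move L, go to P
P | 10[1]1111
The non-blank tape span at halt is 1011111.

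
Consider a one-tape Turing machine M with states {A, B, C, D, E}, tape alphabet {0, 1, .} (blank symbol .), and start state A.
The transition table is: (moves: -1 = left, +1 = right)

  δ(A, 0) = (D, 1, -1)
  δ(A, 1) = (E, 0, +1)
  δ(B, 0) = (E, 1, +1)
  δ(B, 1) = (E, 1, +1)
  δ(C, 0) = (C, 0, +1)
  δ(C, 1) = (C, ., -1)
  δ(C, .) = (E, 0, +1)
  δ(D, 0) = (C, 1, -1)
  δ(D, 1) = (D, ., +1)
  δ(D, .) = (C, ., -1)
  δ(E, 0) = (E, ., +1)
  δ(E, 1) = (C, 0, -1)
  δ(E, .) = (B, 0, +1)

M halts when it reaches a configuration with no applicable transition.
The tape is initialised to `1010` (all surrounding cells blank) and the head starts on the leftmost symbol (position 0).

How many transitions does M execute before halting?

A | [1]010..   read 1 → write 0, move +1, go to E
E | 0[0]10..   read 0 → write ., move +1, go to E
E | 0.[1]0..   read 1 → write 0, move -1, go to C
C | 0[.]00..   read . → write 0, move +1, go to E
E | 00[0]0..   read 0 → write ., move +1, go to E
E | 00.[0]..   read 0 → write ., move +1, go to E
E | 00..[.].   read . → write 0, move +1, go to B
B | 00..0[.]
M halts after 7 transitions.

7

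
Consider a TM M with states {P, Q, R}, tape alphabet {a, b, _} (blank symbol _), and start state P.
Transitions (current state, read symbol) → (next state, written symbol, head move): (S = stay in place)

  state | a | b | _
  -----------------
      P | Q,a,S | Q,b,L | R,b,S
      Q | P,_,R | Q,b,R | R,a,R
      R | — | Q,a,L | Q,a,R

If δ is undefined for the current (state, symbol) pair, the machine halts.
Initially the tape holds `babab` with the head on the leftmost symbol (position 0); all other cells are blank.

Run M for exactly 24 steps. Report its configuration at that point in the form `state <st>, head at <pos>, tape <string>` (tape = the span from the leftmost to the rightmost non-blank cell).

state Q, head at 4, tape a

state=P head=0 tape=_[b]abab_   (P,b)→(Q,b,L)
state=Q head=-1 tape=[_]babab_   (Q,_)→(R,a,R)
state=R head=0 tape=a[b]abab_   (R,b)→(Q,a,L)
state=Q head=-1 tape=[a]aabab_   (Q,a)→(P,_,R)
state=P head=0 tape=_[a]abab_   (P,a)→(Q,a,S)
state=Q head=0 tape=_[a]abab_   (Q,a)→(P,_,R)
state=P head=1 tape=__[a]bab_   (P,a)→(Q,a,S)
state=Q head=1 tape=__[a]bab_   (Q,a)→(P,_,R)
state=P head=2 tape=___[b]ab_   (P,b)→(Q,b,L)
state=Q head=1 tape=__[_]bab_   (Q,_)→(R,a,R)
state=R head=2 tape=__a[b]ab_   (R,b)→(Q,a,L)
state=Q head=1 tape=__[a]aab_   (Q,a)→(P,_,R)
state=P head=2 tape=___[a]ab_   (P,a)→(Q,a,S)
state=Q head=2 tape=___[a]ab_   (Q,a)→(P,_,R)
state=P head=3 tape=____[a]b_   (P,a)→(Q,a,S)
state=Q head=3 tape=____[a]b_   (Q,a)→(P,_,R)
state=P head=4 tape=_____[b]_   (P,b)→(Q,b,L)
state=Q head=3 tape=____[_]b_   (Q,_)→(R,a,R)
state=R head=4 tape=____a[b]_   (R,b)→(Q,a,L)
state=Q head=3 tape=____[a]a_   (Q,a)→(P,_,R)
state=P head=4 tape=_____[a]_   (P,a)→(Q,a,S)
state=Q head=4 tape=_____[a]_   (Q,a)→(P,_,R)
state=P head=5 tape=______[_]   (P,_)→(R,b,S)
state=R head=5 tape=______[b]   (R,b)→(Q,a,L)
state=Q head=4 tape=_____[_]a
After 24 steps: state Q, head at 4, tape a.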